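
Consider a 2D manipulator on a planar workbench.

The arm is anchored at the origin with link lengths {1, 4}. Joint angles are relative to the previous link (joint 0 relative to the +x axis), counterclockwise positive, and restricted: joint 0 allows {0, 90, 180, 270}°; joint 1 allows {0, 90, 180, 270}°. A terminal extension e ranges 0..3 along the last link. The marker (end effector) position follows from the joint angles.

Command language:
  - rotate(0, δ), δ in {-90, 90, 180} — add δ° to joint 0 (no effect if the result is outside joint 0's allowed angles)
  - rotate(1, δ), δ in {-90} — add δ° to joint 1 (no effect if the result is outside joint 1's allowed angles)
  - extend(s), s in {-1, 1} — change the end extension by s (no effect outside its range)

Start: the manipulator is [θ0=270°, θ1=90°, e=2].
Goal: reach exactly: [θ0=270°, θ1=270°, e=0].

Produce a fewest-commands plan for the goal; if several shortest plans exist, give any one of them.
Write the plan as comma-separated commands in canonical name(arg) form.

rotate(1, -90), rotate(1, -90), extend(-1), extend(-1)

from: [θ0=270°, θ1=90°, e=2]
t=1 rotate(1, -90) ⇒ [θ0=270°, θ1=0°, e=2]
t=2 rotate(1, -90) ⇒ [θ0=270°, θ1=270°, e=2]
t=3 extend(-1) ⇒ [θ0=270°, θ1=270°, e=1]
t=4 extend(-1) ⇒ [θ0=270°, θ1=270°, e=0]
shorter routes all fall short; 4 is best.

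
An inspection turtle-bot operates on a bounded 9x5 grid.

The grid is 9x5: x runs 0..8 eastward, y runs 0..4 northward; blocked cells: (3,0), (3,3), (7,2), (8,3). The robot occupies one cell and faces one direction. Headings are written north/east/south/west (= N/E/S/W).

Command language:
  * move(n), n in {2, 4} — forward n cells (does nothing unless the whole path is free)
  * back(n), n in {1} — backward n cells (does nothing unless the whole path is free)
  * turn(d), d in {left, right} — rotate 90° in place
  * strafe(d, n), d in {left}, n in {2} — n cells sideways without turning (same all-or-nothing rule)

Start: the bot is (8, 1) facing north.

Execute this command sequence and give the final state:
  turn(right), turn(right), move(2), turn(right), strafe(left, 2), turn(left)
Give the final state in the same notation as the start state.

from: (8, 1) facing north
[1] after turn(right): (8, 1) facing east
[2] after turn(right): (8, 1) facing south
[3] after move(2): (8, 1) facing south
[4] after turn(right): (8, 1) facing west
[5] after strafe(left, 2): (8, 1) facing west
[6] after turn(left): (8, 1) facing south

(8, 1) facing south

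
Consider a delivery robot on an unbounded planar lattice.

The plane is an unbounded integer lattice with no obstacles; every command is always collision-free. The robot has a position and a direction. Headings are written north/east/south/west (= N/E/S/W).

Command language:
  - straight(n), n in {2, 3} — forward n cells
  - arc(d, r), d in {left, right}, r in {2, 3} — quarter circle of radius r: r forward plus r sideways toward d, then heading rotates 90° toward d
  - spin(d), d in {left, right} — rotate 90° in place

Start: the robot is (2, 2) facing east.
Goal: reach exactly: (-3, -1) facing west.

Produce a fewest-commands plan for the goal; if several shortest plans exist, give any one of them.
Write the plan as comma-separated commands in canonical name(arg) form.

spin(right), arc(right, 3), straight(2)

begin: (2, 2) facing east
1. spin(right) → (2, 2) facing south
2. arc(right, 3) → (-1, -1) facing west
3. straight(2) → (-3, -1) facing west
nothing shorter than 3 reaches the goal.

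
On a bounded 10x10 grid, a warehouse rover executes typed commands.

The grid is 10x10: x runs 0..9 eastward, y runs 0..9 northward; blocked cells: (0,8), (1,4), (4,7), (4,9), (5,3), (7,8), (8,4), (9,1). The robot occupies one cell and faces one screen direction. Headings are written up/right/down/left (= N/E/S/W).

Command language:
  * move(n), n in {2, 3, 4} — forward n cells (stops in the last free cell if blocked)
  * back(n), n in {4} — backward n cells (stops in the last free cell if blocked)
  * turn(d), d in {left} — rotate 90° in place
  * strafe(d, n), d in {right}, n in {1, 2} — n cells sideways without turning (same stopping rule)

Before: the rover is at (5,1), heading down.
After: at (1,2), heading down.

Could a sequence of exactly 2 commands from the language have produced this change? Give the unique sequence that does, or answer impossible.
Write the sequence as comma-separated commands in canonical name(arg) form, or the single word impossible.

impossible

no 2-step route produces this change.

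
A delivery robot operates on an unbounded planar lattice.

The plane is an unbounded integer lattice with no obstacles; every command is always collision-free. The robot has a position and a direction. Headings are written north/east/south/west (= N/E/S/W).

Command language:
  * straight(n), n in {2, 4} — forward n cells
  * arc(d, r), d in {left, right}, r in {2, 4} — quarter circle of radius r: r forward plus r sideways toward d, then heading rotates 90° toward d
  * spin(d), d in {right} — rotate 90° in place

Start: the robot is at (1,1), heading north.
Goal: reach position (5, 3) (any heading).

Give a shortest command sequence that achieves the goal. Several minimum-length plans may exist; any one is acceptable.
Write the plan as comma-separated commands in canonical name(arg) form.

initial: at (1,1), heading north
1. arc(right, 2) → at (3,3), heading east
2. straight(2) → at (5,3), heading east
nothing shorter than 2 reaches the goal.

arc(right, 2), straight(2)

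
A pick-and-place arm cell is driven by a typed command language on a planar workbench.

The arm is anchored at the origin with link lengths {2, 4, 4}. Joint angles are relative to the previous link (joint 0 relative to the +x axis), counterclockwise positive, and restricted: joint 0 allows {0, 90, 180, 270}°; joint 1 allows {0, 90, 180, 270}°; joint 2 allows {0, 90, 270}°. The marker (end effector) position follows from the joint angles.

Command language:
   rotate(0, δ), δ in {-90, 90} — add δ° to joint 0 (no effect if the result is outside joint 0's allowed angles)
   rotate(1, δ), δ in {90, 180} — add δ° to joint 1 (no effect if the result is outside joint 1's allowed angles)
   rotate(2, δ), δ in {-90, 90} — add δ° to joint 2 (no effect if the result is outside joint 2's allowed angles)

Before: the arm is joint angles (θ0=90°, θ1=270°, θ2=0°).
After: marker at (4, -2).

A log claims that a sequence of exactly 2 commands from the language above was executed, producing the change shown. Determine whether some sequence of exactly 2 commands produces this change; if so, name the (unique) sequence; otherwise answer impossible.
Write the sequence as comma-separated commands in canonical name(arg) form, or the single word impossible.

initial: joint angles (θ0=90°, θ1=270°, θ2=0°)
step 1 (rotate(2, -90)): joint angles (θ0=90°, θ1=270°, θ2=270°)
step 2 (rotate(2, -90)): joint angles (θ0=90°, θ1=270°, θ2=270°)
uniquely the one of 36 2-step routes that fits.

rotate(2, -90), rotate(2, -90)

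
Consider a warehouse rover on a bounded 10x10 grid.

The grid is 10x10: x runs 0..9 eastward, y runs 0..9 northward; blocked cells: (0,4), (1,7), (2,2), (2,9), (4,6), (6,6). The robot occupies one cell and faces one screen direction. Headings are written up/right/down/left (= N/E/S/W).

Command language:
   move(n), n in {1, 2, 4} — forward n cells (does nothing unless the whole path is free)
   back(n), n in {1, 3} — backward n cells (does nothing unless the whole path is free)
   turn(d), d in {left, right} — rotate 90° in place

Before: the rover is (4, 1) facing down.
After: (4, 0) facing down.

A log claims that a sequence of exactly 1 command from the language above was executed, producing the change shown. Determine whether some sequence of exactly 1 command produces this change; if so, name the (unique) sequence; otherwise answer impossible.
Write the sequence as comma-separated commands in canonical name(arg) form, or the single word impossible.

key: heading stays S — the single command does not turn
t0: (4, 1) facing down
1. move(1) → (4, 0) facing down
all 7 alternatives checked — unique.

move(1)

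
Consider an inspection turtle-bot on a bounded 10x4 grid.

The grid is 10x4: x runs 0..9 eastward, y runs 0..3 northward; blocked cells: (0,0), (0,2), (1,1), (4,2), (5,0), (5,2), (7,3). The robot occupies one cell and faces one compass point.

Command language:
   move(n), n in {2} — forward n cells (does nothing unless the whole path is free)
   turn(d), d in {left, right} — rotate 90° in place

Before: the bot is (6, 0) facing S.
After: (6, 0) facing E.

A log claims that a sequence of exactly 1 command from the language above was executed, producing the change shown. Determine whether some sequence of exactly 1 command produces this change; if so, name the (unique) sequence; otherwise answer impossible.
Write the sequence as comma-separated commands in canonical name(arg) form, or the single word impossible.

turn(left)

key: (6,0) unchanged — the single command moves nothing
from: (6, 0) facing S
1. turn(left) → (6, 0) facing E
all 3 alternatives checked — unique.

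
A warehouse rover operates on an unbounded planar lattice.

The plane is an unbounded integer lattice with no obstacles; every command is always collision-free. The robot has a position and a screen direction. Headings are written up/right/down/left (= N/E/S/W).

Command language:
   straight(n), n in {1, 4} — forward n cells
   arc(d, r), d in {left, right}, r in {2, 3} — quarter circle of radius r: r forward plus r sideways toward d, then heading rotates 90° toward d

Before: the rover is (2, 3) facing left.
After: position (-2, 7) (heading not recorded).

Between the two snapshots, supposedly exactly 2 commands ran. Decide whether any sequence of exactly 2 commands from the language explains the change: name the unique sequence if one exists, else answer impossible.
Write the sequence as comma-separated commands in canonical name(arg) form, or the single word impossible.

key: order matters: swapping arc(right, 2) and arc(left, 2) lands elsewhere
begin: (2, 3) facing left
1. arc(right, 2) → (0, 5) facing up
2. arc(left, 2) → (-2, 7) facing left
no other 2-command option fits: unique.

arc(right, 2), arc(left, 2)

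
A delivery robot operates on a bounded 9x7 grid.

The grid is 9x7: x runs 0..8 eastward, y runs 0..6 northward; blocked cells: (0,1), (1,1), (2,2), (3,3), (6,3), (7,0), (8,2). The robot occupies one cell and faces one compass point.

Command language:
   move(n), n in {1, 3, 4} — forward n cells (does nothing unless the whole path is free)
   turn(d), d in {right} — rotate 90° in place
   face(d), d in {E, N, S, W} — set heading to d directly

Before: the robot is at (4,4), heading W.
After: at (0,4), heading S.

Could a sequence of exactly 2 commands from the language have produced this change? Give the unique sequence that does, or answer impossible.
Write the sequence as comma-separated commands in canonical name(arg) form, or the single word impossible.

move(4), face(S)

key: cell and facing (now S) both changed — the 2 commands mix motion and turning
start: at (4,4), heading W
1. move(4) → at (0,4), heading W
2. face(S) → at (0,4), heading S
no rival 2-sequence matches.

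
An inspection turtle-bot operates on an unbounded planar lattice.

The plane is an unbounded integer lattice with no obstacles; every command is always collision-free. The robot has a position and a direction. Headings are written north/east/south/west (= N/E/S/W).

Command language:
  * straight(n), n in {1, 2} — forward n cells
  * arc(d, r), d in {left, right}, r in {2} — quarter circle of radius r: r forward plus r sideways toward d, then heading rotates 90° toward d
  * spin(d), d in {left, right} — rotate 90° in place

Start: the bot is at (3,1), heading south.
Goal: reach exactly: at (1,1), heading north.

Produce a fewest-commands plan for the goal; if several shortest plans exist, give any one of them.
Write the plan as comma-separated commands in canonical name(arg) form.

initial: at (3,1), heading south
[1] after straight(2): at (3,-1), heading south
[2] after spin(right): at (3,-1), heading west
[3] after arc(right, 2): at (1,1), heading north
minimal: 3 command(s), checked below 3.

straight(2), spin(right), arc(right, 2)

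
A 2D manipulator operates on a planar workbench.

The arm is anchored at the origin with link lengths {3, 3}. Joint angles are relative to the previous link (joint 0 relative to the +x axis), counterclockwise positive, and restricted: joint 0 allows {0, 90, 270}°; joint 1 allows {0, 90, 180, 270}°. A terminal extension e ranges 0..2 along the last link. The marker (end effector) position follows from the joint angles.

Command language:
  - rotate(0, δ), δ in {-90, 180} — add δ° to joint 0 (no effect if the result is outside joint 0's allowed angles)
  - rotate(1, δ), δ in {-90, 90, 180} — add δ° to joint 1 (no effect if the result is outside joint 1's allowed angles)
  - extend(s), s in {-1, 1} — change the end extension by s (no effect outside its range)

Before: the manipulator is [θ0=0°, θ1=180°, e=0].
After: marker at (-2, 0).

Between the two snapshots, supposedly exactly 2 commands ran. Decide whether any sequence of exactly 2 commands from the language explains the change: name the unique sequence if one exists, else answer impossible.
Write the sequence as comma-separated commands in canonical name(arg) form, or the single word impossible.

extend(1), extend(1)

t0: [θ0=0°, θ1=180°, e=0]
[1] after extend(1): [θ0=0°, θ1=180°, e=1]
[2] after extend(1): [θ0=0°, θ1=180°, e=2]
no rival 2-sequence matches.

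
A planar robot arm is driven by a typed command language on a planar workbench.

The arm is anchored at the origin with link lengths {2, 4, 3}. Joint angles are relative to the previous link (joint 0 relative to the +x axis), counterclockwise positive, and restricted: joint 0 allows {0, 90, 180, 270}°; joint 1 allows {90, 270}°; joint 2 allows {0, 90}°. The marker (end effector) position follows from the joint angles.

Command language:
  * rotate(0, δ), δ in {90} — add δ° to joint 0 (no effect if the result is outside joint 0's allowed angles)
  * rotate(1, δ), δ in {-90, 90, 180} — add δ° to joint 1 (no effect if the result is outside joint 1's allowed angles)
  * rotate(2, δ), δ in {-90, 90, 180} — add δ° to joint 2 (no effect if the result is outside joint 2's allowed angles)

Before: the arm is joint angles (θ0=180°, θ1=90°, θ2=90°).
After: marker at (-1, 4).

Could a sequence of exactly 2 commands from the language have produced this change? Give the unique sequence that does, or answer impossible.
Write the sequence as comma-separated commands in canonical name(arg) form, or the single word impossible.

rotate(0, 90), rotate(0, 90)

initial: joint angles (θ0=180°, θ1=90°, θ2=90°)
[1] after rotate(0, 90): joint angles (θ0=270°, θ1=90°, θ2=90°)
[2] after rotate(0, 90): joint angles (θ0=0°, θ1=90°, θ2=90°)
all 49 alternatives checked — unique.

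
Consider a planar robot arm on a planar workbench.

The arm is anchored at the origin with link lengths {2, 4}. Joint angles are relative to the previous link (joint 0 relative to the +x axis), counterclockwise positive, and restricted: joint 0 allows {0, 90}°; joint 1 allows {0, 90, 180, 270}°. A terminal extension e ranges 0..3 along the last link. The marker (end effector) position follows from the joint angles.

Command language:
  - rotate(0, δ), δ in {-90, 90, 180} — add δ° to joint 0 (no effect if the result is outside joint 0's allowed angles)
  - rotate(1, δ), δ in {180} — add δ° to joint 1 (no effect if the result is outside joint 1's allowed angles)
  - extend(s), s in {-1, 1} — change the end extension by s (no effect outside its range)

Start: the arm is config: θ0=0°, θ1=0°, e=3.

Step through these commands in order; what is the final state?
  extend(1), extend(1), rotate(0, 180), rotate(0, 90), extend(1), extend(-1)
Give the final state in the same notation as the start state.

from: config: θ0=0°, θ1=0°, e=3
[1] after extend(1): config: θ0=0°, θ1=0°, e=3
[2] after extend(1): config: θ0=0°, θ1=0°, e=3
[3] after rotate(0, 180): config: θ0=0°, θ1=0°, e=3
[4] after rotate(0, 90): config: θ0=90°, θ1=0°, e=3
[5] after extend(1): config: θ0=90°, θ1=0°, e=3
[6] after extend(-1): config: θ0=90°, θ1=0°, e=2

config: θ0=90°, θ1=0°, e=2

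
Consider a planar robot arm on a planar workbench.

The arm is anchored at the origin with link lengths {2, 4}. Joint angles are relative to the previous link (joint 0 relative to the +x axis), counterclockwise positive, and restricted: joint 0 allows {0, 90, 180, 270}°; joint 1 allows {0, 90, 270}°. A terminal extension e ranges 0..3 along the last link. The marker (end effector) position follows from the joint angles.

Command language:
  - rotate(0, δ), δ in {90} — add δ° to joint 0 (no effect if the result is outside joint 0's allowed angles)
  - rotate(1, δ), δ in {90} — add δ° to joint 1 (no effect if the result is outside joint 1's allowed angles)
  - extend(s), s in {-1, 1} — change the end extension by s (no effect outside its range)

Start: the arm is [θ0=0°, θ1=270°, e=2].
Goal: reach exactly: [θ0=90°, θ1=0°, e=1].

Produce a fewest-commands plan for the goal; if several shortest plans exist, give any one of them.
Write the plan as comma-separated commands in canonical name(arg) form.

rotate(0, 90), rotate(1, 90), extend(-1)

initial: [θ0=0°, θ1=270°, e=2]
1. rotate(0, 90) → [θ0=90°, θ1=270°, e=2]
2. rotate(1, 90) → [θ0=90°, θ1=0°, e=2]
3. extend(-1) → [θ0=90°, θ1=0°, e=1]
no 2-step plan works, so 3 is optimal.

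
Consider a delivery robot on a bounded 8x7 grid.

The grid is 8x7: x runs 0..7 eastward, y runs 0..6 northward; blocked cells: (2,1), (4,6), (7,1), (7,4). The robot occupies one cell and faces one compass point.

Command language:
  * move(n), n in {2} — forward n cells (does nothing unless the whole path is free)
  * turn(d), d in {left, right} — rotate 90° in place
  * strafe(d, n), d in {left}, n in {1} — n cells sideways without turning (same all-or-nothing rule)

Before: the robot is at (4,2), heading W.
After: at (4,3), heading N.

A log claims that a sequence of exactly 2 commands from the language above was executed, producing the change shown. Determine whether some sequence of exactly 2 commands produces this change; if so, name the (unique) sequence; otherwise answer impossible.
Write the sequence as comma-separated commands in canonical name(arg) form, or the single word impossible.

impossible

every 2-command combo misses the target.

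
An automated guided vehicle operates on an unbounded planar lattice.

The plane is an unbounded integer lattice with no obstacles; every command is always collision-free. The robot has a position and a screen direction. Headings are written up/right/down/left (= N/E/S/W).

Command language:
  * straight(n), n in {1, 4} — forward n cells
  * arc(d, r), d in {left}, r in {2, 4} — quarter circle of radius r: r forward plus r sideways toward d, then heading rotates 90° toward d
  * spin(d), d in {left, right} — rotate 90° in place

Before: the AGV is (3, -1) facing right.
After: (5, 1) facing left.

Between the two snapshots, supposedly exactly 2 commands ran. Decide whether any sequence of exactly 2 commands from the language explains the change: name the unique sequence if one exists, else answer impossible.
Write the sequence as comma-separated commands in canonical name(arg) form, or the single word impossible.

key: cell and facing (now W) both changed — the 2 commands mix motion and turning
initial: (3, -1) facing right
step 1 (arc(left, 2)): (5, 1) facing up
step 2 (spin(left)): (5, 1) facing left
uniquely the one of 36 2-step routes that fits.

arc(left, 2), spin(left)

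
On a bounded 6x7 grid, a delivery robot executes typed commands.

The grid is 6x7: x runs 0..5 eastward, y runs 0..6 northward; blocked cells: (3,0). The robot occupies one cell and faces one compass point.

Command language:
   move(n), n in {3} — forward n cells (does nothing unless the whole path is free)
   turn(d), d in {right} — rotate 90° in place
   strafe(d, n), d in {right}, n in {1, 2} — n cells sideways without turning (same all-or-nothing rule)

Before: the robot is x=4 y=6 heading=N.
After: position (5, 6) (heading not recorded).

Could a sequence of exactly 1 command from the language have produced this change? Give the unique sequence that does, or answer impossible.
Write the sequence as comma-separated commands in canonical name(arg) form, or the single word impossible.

from: x=4 y=6 heading=N
t=1 strafe(right, 1) ⇒ x=5 y=6 heading=N
no other 1-command option fits: unique.

strafe(right, 1)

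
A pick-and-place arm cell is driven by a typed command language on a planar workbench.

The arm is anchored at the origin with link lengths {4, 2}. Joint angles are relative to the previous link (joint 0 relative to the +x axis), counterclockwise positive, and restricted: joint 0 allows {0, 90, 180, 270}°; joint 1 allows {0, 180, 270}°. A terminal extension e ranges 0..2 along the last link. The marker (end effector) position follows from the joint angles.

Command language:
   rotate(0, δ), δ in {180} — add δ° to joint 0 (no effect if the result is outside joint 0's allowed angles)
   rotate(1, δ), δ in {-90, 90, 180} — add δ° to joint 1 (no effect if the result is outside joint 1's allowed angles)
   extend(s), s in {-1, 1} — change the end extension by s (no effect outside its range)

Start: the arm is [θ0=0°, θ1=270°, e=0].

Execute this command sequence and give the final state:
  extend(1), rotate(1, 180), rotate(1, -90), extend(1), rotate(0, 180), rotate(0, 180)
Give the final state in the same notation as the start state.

[θ0=0°, θ1=180°, e=2]

from: [θ0=0°, θ1=270°, e=0]
step 1 (extend(1)): [θ0=0°, θ1=270°, e=1]
step 2 (rotate(1, 180)): [θ0=0°, θ1=270°, e=1]
step 3 (rotate(1, -90)): [θ0=0°, θ1=180°, e=1]
step 4 (extend(1)): [θ0=0°, θ1=180°, e=2]
step 5 (rotate(0, 180)): [θ0=180°, θ1=180°, e=2]
step 6 (rotate(0, 180)): [θ0=0°, θ1=180°, e=2]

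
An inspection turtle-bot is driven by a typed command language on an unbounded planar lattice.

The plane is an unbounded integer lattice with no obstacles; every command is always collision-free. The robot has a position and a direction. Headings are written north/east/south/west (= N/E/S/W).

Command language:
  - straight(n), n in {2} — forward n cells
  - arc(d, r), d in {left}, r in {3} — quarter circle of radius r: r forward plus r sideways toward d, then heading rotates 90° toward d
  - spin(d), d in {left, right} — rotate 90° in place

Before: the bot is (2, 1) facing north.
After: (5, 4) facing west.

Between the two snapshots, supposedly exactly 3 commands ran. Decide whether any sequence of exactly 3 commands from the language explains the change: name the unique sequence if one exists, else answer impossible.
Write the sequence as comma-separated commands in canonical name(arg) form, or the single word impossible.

spin(right), arc(left, 3), spin(left)

key: order matters: swapping spin(right) and spin(left) lands elsewhere
from: (2, 1) facing north
[1] after spin(right): (2, 1) facing east
[2] after arc(left, 3): (5, 4) facing north
[3] after spin(left): (5, 4) facing west
no other 3-command option fits: unique.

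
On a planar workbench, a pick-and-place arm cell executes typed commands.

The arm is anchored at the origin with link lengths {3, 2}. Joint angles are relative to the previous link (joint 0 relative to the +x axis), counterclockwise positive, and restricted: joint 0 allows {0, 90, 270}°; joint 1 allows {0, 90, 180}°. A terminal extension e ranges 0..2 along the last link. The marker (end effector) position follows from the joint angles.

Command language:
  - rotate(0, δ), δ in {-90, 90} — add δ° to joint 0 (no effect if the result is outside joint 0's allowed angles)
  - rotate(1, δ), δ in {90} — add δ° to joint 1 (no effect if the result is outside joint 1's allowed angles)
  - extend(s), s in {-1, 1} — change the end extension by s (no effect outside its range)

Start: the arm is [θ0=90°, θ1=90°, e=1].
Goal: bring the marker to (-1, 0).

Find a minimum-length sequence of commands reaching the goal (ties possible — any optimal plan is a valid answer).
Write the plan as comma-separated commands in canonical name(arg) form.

extend(1), rotate(0, -90), rotate(1, 90)

t0: [θ0=90°, θ1=90°, e=1]
1. extend(1) → [θ0=90°, θ1=90°, e=2]
2. rotate(0, -90) → [θ0=0°, θ1=90°, e=2]
3. rotate(1, 90) → [θ0=0°, θ1=180°, e=2]
shorter routes all fall short; 3 is best.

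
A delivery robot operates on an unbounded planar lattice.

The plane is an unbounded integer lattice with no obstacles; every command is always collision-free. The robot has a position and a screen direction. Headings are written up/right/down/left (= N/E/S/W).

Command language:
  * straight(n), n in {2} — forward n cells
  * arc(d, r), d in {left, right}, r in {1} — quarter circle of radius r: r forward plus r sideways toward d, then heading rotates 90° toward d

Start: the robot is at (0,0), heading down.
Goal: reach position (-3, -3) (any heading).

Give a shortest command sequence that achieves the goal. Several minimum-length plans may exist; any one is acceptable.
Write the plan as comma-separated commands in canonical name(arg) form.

arc(right, 1), arc(left, 1), arc(right, 1)

t0: at (0,0), heading down
t=1 arc(right, 1) ⇒ at (-1,-1), heading left
t=2 arc(left, 1) ⇒ at (-2,-2), heading down
t=3 arc(right, 1) ⇒ at (-3,-3), heading left
no 2-step plan works, so 3 is optimal.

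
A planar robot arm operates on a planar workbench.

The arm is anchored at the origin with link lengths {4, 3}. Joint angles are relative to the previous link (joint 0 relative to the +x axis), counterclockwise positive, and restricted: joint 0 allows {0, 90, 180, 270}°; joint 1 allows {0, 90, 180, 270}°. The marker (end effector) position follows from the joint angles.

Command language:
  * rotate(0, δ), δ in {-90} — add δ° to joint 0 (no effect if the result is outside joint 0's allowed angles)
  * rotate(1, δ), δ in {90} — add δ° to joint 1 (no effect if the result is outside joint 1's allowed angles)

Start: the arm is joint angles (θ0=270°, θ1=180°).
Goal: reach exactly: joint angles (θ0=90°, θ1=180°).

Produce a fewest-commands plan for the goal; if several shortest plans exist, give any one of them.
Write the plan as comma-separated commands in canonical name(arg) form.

t0: joint angles (θ0=270°, θ1=180°)
t=1 rotate(0, -90) ⇒ joint angles (θ0=180°, θ1=180°)
t=2 rotate(0, -90) ⇒ joint angles (θ0=90°, θ1=180°)
shorter routes all fall short; 2 is best.

rotate(0, -90), rotate(0, -90)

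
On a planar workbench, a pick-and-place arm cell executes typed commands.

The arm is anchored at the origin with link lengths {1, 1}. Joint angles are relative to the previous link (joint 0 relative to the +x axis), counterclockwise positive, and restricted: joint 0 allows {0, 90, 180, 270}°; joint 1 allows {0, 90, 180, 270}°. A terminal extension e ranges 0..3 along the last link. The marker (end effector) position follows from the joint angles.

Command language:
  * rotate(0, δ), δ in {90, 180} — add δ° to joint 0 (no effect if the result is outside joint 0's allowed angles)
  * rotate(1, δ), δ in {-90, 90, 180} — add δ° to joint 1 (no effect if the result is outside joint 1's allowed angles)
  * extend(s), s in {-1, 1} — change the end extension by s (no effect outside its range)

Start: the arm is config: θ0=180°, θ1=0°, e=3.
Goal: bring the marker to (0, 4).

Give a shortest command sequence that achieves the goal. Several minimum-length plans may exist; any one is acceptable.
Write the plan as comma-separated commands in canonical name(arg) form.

extend(-1), rotate(0, 180), rotate(0, 90)

t0: config: θ0=180°, θ1=0°, e=3
t=1 extend(-1) ⇒ config: θ0=180°, θ1=0°, e=2
t=2 rotate(0, 180) ⇒ config: θ0=0°, θ1=0°, e=2
t=3 rotate(0, 90) ⇒ config: θ0=90°, θ1=0°, e=2
minimal: 3 command(s), checked below 3.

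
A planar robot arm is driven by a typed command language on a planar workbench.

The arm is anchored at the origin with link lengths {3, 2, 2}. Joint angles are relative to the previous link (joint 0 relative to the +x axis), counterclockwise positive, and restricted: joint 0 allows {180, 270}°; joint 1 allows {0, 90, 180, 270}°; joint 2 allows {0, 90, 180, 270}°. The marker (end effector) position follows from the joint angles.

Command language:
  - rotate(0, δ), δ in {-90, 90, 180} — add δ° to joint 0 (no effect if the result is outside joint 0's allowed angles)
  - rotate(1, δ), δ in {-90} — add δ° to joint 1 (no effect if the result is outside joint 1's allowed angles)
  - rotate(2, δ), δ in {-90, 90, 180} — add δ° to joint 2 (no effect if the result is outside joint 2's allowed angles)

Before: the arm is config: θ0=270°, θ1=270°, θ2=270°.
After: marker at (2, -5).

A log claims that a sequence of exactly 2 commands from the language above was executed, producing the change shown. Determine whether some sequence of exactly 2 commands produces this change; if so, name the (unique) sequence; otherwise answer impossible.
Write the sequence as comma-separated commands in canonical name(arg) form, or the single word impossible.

rotate(1, -90), rotate(1, -90)

initial: config: θ0=270°, θ1=270°, θ2=270°
[1] after rotate(1, -90): config: θ0=270°, θ1=180°, θ2=270°
[2] after rotate(1, -90): config: θ0=270°, θ1=90°, θ2=270°
uniquely the one of 49 2-step routes that fits.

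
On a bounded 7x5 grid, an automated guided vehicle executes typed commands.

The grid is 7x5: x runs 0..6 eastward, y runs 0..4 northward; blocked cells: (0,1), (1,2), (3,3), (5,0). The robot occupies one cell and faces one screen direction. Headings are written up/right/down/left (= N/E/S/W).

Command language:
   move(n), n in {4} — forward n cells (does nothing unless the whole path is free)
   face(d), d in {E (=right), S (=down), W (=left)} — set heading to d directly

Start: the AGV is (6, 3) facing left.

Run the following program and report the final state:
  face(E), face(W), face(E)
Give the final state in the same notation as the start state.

(6, 3) facing right

begin: (6, 3) facing left
[1] after face(E): (6, 3) facing right
[2] after face(W): (6, 3) facing left
[3] after face(E): (6, 3) facing right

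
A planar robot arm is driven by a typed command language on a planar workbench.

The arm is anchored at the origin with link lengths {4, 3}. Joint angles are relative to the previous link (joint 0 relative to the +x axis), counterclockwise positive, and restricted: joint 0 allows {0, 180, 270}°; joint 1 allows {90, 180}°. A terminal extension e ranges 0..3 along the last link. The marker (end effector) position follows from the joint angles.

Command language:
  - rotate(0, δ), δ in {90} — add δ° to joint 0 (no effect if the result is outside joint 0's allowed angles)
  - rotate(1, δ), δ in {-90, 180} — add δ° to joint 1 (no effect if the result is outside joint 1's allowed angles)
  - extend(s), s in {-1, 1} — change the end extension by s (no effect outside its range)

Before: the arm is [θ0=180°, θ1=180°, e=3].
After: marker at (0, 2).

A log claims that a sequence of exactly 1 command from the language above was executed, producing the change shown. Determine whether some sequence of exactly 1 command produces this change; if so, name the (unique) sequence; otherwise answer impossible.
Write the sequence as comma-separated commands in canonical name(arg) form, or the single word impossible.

initial: [θ0=180°, θ1=180°, e=3]
1. rotate(0, 90) → [θ0=270°, θ1=180°, e=3]
no other 1-command option fits: unique.

rotate(0, 90)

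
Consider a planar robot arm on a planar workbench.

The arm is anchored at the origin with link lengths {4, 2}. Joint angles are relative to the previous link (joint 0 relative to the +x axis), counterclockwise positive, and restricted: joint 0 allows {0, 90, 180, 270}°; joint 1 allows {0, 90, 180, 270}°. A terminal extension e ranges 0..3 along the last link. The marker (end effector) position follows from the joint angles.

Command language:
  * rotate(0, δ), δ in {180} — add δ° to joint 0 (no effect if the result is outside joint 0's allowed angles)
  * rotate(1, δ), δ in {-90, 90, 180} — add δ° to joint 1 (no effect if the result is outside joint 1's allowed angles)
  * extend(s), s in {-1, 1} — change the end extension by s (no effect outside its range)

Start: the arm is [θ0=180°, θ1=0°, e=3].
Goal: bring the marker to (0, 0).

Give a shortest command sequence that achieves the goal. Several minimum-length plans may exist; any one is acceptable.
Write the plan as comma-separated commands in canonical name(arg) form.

t0: [θ0=180°, θ1=0°, e=3]
1. rotate(1, 180) → [θ0=180°, θ1=180°, e=3]
2. extend(-1) → [θ0=180°, θ1=180°, e=2]
shorter routes all fall short; 2 is best.

rotate(1, 180), extend(-1)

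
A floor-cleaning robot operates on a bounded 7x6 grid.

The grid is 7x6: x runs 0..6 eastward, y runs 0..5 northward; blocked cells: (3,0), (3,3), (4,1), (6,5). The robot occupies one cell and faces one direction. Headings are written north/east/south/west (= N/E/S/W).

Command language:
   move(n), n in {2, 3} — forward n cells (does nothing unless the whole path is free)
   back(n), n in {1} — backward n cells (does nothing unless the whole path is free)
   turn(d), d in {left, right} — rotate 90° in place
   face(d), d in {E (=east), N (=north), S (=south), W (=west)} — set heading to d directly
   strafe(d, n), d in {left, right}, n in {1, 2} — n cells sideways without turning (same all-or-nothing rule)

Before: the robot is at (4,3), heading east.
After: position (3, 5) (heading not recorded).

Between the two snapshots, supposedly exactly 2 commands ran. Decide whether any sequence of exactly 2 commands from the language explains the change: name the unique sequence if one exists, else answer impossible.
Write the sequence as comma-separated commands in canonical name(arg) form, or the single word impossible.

key: running back(1) before strafe(left, 2) would end elsewhere — order is forced
initial: at (4,3), heading east
[1] after strafe(left, 2): at (4,5), heading east
[2] after back(1): at (3,5), heading east
all 169 alternatives checked — unique.

strafe(left, 2), back(1)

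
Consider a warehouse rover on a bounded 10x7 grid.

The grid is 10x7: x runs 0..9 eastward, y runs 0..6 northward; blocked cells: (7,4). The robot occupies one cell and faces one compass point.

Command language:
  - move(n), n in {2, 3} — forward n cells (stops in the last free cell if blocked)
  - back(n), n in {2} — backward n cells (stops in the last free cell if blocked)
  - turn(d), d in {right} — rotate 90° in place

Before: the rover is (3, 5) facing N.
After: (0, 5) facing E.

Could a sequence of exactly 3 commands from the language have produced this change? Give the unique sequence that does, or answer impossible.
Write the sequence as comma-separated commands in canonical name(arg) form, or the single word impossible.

turn(right), back(2), back(2)

key: position moved to (0,5) AND the heading swung to E — translation plus rotation needed
from: (3, 5) facing N
t=1 turn(right) ⇒ (3, 5) facing E
t=2 back(2) ⇒ (1, 5) facing E
t=3 back(2) ⇒ (0, 5) facing E
all 64 alternatives checked — unique.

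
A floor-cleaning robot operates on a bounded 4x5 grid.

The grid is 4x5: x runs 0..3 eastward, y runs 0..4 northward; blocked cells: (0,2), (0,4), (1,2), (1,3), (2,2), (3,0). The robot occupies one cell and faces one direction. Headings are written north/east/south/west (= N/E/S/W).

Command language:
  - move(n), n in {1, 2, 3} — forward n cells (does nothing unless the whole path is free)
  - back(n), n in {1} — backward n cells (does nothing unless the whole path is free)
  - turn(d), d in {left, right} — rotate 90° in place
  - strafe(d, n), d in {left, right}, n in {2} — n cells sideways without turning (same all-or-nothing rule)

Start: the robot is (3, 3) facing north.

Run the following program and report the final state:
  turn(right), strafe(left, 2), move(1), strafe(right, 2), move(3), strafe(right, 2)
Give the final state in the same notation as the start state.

(3, 1) facing east

initial: (3, 3) facing north
[1] after turn(right): (3, 3) facing east
[2] after strafe(left, 2): (3, 3) facing east
[3] after move(1): (3, 3) facing east
[4] after strafe(right, 2): (3, 1) facing east
[5] after move(3): (3, 1) facing east
[6] after strafe(right, 2): (3, 1) facing east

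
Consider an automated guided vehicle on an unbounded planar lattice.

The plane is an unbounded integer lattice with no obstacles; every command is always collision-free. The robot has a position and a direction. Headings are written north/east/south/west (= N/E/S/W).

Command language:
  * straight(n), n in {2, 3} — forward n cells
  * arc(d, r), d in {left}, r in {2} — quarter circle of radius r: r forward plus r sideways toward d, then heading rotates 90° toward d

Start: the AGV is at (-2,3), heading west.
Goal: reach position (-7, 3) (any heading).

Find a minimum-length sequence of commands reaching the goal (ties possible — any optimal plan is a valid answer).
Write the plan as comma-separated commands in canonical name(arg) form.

t0: at (-2,3), heading west
t=1 straight(2) ⇒ at (-4,3), heading west
t=2 straight(3) ⇒ at (-7,3), heading west
minimal: 2 command(s), checked below 2.

straight(2), straight(3)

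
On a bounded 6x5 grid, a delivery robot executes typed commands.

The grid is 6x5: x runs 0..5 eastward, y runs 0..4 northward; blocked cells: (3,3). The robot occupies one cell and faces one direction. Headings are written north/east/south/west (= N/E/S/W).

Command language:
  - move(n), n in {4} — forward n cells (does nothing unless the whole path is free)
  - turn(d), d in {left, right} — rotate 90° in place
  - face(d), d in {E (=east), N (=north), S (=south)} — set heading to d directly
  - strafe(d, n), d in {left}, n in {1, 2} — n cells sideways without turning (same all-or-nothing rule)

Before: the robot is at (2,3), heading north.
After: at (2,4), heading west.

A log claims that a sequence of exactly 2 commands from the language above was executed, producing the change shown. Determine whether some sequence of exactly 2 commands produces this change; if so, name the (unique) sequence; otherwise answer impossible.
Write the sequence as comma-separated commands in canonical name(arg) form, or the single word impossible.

all 64 sequences checked — none match.

impossible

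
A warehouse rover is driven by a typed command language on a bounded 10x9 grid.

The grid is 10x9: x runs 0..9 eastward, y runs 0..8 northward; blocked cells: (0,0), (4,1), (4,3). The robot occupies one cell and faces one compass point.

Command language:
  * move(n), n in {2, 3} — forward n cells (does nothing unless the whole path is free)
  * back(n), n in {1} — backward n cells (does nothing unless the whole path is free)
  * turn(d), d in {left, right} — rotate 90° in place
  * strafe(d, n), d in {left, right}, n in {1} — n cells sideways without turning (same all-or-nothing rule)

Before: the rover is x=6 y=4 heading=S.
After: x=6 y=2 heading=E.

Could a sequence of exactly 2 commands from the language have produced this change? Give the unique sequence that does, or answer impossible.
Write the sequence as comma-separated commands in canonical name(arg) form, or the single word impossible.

move(2), turn(left)

key: cell and facing (now E) both changed — the 2 commands mix motion and turning
initial: x=6 y=4 heading=S
1. move(2) → x=6 y=2 heading=S
2. turn(left) → x=6 y=2 heading=E
no other 2-command option fits: unique.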